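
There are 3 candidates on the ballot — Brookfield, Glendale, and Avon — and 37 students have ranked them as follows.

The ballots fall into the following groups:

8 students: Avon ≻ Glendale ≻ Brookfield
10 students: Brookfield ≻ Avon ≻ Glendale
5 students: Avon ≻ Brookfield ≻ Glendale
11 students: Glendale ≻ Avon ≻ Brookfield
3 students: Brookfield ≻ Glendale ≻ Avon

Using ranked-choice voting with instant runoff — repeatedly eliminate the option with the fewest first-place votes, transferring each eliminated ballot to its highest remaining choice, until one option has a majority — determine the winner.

Avon

Round 1: Brookfield 13, Avon 13, Glendale 11. Glendale has the fewest and is eliminated.
Round 2: Avon 24, Brookfield 13. Avon has a majority.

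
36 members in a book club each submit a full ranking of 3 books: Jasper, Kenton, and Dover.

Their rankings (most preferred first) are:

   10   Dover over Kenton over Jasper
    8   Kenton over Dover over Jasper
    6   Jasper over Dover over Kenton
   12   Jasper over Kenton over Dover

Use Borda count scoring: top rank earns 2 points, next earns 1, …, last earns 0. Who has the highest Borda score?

Borda scores:
  Jasper: 10·0 + 8·0 + 6·2 + 12·2 = 36
  Kenton: 10·1 + 8·2 + 6·0 + 12·1 = 38
  Dover: 10·2 + 8·1 + 6·1 + 12·0 = 34
Kenton has the highest total.

Kenton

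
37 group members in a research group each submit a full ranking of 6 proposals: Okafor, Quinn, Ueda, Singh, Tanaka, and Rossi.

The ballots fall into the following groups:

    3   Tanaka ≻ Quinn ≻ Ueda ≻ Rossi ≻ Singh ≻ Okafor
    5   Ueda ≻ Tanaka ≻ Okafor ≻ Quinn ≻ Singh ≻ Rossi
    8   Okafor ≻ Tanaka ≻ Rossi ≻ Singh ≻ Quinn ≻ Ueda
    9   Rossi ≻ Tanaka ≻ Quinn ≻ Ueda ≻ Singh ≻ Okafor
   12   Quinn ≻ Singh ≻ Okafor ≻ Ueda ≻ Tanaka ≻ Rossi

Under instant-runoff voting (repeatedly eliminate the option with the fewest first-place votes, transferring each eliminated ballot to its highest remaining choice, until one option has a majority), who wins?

Round 1: Quinn 12, Rossi 9, Okafor 8, Ueda 5, Tanaka 3, Singh 0. Singh has the fewest and is eliminated.
Round 2: Quinn 12, Rossi 9, Okafor 8, Ueda 5, Tanaka 3. Tanaka has the fewest and is eliminated.
Round 3: Quinn 15, Rossi 9, Okafor 8, Ueda 5. Ueda has the fewest and is eliminated.
Round 4: Quinn 15, Okafor 13, Rossi 9. Rossi has the fewest and is eliminated.
Round 5: Quinn 24, Okafor 13. Quinn has a majority.

Quinn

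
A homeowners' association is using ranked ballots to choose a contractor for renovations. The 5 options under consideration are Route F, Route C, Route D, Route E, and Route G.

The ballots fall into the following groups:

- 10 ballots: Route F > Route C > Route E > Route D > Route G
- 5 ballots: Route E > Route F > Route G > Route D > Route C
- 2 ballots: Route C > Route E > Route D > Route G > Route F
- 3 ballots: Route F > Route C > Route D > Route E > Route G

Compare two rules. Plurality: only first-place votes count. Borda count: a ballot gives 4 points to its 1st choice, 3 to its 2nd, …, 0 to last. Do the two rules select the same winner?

Yes

Plurality first-place counts: Route F 13, Route C 2, Route D 0, Route E 5, Route G 0 → Route F.
Borda totals: Route F 67, Route C 47, Route D 25, Route E 49, Route G 12 → Route F.
The two rules agree on Route F.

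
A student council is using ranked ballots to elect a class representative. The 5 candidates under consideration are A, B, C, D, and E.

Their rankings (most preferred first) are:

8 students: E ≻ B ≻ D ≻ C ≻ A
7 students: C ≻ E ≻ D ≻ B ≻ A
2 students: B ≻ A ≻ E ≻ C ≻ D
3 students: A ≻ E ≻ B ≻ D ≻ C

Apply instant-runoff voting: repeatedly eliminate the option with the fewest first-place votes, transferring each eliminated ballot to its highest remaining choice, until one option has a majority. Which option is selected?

E

Round 1: E 8, C 7, A 3, B 2, D 0. D has the fewest and is eliminated.
Round 2: E 8, C 7, A 3, B 2. B has the fewest and is eliminated.
Round 3: E 8, C 7, A 5. A has the fewest and is eliminated.
Round 4: E 13, C 7. E has a majority.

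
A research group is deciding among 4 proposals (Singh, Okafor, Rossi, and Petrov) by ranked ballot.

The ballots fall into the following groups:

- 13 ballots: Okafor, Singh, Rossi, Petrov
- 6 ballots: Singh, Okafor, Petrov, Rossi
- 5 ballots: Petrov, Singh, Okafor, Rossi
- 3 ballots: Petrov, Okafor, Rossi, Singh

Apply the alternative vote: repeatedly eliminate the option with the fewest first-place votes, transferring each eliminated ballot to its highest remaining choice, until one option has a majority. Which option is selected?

Okafor

Round 1: Okafor 13, Petrov 8, Singh 6, Rossi 0. Rossi has the fewest and is eliminated.
Round 2: Okafor 13, Petrov 8, Singh 6. Singh has the fewest and is eliminated.
Round 3: Okafor 19, Petrov 8. Okafor has a majority.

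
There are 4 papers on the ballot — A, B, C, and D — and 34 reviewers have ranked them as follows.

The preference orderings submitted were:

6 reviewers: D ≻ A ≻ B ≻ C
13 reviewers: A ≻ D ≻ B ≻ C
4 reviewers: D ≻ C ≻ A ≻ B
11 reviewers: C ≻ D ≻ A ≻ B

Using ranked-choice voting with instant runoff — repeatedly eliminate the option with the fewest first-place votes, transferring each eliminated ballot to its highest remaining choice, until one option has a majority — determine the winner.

A

Round 1: A 13, C 11, D 10, B 0. B has the fewest and is eliminated.
Round 2: A 13, C 11, D 10. D has the fewest and is eliminated.
Round 3: A 19, C 15. A has a majority.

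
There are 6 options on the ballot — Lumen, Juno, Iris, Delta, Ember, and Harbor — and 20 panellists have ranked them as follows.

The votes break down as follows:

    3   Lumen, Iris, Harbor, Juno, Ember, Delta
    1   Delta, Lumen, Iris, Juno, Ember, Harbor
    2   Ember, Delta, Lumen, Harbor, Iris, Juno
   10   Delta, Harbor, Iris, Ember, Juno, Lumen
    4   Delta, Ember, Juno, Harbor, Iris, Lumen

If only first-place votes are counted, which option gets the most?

Delta

First-place vote totals:
  Lumen: 3
  Juno: 0
  Iris: 0
  Delta: 15
  Ember: 2
  Harbor: 0
Delta has the most first-place votes.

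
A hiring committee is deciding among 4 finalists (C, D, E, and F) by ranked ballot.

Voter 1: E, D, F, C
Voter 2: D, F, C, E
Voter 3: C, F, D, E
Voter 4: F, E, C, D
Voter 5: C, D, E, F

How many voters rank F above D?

2

Ballots ranking F above D: 2.
Ballots ranking D above F: 3.
So 2 of 5 voters prefer F to D.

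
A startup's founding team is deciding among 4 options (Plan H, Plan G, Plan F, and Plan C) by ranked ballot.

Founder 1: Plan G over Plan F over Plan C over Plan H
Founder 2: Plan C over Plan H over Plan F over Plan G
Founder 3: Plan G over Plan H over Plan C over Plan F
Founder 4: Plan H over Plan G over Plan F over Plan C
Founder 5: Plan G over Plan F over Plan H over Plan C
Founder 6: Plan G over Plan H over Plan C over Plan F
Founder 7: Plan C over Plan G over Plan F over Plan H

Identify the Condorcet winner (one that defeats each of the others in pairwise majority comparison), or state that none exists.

Plan G

Head-to-head results (7 voters total):
Plan H vs Plan G: Plan G wins 5–2.
Plan H vs Plan F: Plan H wins 4–3.
Plan H vs Plan C: Plan H wins 4–3.
Plan G vs Plan F: Plan G wins 6–1.
Plan G vs Plan C: Plan G wins 5–2.
Plan F vs Plan C: Plan C wins 4–3.
Plan G beats each rival — Plan H (5–2), Plan F (6–1), Plan C (5–2) — so Plan G is the Condorcet winner.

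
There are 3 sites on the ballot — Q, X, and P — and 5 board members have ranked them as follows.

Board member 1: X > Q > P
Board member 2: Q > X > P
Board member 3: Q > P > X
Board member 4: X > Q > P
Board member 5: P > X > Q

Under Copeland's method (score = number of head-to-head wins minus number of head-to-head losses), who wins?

X

Pairwise results:
  Q vs X: X wins 3–2.
  Q vs P: Q wins 4–1.
  X vs P: X wins 3–2.
Copeland scores (wins − losses):
  Q: 1 − 1 = 0
  X: 2 − 0 = 2
  P: 0 − 2 = -2
X has the best Copeland score.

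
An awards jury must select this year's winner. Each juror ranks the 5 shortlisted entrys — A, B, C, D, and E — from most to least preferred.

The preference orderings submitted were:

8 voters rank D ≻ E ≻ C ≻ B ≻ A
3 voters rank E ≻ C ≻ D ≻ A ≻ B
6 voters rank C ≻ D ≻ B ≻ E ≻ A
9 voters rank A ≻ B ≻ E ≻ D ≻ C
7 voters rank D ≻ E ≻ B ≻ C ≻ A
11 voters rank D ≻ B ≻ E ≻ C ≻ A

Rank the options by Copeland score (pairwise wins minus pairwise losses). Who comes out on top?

D

Pairwise results:
  A vs B: B wins 32–12.
  A vs C: C wins 35–9.
  A vs D: D wins 35–9.
  A vs E: E wins 35–9.
  B vs C: B wins 27–17.
  B vs D: D wins 35–9.
  B vs E: B wins 26–18.
  C vs D: D wins 35–9.
  C vs E: E wins 38–6.
  D vs E: D wins 32–12.
Copeland scores (wins − losses):
  A: 0 − 4 = -4
  B: 3 − 1 = 2
  C: 1 − 3 = -2
  D: 4 − 0 = 4
  E: 2 − 2 = 0
D has the best Copeland score.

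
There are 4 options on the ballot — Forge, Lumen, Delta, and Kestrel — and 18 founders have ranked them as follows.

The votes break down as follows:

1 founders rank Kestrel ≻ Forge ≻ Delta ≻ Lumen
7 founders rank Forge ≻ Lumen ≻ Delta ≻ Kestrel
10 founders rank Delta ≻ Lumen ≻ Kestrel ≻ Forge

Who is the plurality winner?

Delta

First-place vote totals:
  Forge: 7
  Lumen: 0
  Delta: 10
  Kestrel: 1
Delta has the most first-place votes.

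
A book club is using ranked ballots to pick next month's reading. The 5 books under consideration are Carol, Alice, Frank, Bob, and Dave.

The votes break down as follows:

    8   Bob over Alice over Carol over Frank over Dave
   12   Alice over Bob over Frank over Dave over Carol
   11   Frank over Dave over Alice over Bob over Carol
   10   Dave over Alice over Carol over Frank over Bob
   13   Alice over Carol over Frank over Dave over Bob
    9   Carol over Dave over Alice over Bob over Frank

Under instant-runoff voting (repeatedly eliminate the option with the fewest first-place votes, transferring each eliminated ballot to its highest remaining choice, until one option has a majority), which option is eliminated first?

Bob

Round 1: Alice 25, Frank 11, Dave 10, Carol 9, Bob 8. Bob has the fewest and is eliminated.
Round 2: Alice 33, Frank 11, Dave 10, Carol 9. Alice has a majority.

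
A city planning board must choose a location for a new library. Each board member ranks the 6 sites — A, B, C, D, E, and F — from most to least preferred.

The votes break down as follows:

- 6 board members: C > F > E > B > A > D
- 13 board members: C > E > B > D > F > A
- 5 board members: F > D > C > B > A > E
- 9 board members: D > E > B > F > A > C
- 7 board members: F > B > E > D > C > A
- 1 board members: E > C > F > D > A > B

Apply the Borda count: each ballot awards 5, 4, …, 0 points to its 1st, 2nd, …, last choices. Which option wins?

Borda scores:
  A: 6·1 + 13·0 + 5·1 + 9·1 + 7·0 + 1 = 21
  B: 6·2 + 13·3 + 5·2 + 9·3 + 7·4 + 0 = 116
  C: 6·5 + 13·5 + 5·3 + 9·0 + 7·1 + 4 = 121
  D: 6·0 + 13·2 + 5·4 + 9·5 + 7·2 + 2 = 107
  E: 6·3 + 13·4 + 5·0 + 9·4 + 7·3 + 5 = 132
  F: 6·4 + 13·1 + 5·5 + 9·2 + 7·5 + 3 = 118
E has the highest total.

E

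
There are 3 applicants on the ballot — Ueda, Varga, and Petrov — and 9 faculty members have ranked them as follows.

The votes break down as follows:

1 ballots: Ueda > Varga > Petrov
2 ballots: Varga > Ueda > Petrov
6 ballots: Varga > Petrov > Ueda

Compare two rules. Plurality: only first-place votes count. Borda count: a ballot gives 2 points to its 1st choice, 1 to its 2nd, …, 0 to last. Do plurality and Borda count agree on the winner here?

Yes

Plurality first-place counts: Ueda 1, Varga 8, Petrov 0 → Varga.
Borda totals: Ueda 4, Varga 17, Petrov 6 → Varga.
The two rules agree on Varga.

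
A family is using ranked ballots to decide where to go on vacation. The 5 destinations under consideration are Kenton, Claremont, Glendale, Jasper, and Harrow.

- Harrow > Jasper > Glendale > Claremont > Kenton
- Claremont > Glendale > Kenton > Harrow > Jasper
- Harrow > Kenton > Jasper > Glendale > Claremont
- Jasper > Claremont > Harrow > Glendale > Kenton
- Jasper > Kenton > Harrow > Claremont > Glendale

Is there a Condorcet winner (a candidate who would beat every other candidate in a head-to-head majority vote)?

Yes

Head-to-head results (5 voters total):
Kenton vs Claremont: Claremont wins 3–2.
Kenton vs Glendale: Glendale wins 3–2.
Kenton vs Jasper: Jasper wins 3–2.
Kenton vs Harrow: Harrow wins 3–2.
Claremont vs Glendale: Claremont wins 3–2.
Claremont vs Jasper: Jasper wins 4–1.
Claremont vs Harrow: Harrow wins 3–2.
Glendale vs Jasper: Jasper wins 4–1.
Glendale vs Harrow: Harrow wins 4–1.
Jasper vs Harrow: Harrow wins 3–2.
Harrow beats each rival — Kenton (3–2), Claremont (3–2), Glendale (4–1), Jasper (3–2) — so Harrow is the Condorcet winner.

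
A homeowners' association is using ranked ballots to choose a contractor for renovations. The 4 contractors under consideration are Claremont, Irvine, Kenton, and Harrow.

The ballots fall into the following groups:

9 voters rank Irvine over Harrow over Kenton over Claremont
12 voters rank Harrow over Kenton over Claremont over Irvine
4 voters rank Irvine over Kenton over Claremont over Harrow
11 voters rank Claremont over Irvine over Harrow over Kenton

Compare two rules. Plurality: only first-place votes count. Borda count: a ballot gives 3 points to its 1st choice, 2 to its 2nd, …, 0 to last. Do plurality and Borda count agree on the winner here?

No

Plurality first-place counts: Claremont 11, Irvine 13, Kenton 0, Harrow 12 → Irvine.
Borda totals: Claremont 49, Irvine 61, Kenton 41, Harrow 65 → Harrow.
The two rules disagree: plurality picks Irvine, Borda picks Harrow.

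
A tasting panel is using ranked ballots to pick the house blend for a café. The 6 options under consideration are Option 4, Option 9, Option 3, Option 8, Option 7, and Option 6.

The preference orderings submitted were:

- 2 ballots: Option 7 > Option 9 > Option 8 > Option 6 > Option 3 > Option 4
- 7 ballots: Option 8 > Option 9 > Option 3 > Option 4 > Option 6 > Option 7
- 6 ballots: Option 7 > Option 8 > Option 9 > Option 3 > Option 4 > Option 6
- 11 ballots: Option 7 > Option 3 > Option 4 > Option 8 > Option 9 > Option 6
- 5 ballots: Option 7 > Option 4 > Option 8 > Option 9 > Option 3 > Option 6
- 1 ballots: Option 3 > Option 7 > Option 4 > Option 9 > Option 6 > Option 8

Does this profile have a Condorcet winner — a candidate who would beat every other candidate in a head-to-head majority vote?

Yes

Head-to-head results (32 voters total):
Option 4 vs Option 9: Option 4 wins 17–15.
Option 4 vs Option 3: Option 3 wins 27–5.
Option 4 vs Option 8: Option 4 wins 17–15.
Option 4 vs Option 7: Option 7 wins 25–7.
Option 4 vs Option 6: Option 4 wins 30–2.
Option 9 vs Option 3: Option 9 wins 20–12.
Option 9 vs Option 8: Option 8 wins 29–3.
Option 9 vs Option 7: Option 7 wins 25–7.
Option 9 vs Option 6: Option 9 wins 32–0.
Option 3 vs Option 8: Option 8 wins 20–12.
Option 3 vs Option 7: Option 7 wins 24–8.
Option 3 vs Option 6: Option 3 wins 30–2.
Option 8 vs Option 7: Option 7 wins 25–7.
Option 8 vs Option 6: Option 8 wins 31–1.
Option 7 vs Option 6: Option 7 wins 25–7.
Option 7 beats each rival — Option 4 (25–7), Option 9 (25–7), Option 3 (24–8), Option 8 (25–7), Option 6 (25–7) — so Option 7 is the Condorcet winner.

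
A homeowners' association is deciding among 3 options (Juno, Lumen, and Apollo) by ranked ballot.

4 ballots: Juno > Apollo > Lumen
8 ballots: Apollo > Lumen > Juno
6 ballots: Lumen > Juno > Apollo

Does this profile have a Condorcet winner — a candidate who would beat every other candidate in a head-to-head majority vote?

Head-to-head results (18 voters total):
Juno vs Lumen: Lumen wins 14–4.
Juno vs Apollo: Juno wins 10–8.
Lumen vs Apollo: Apollo wins 12–6.
No candidate beats all others: Juno beats Apollo beats Lumen beats Juno, a majority cycle.

No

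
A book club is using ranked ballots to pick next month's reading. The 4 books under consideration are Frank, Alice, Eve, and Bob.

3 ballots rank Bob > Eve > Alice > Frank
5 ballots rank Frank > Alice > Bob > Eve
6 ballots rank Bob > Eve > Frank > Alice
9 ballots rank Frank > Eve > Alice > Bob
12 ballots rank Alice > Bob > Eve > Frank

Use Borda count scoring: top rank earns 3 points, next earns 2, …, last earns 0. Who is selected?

Borda scores:
  Frank: 3·0 + 5·3 + 6·1 + 9·3 + 12·0 = 48
  Alice: 3·1 + 5·2 + 6·0 + 9·1 + 12·3 = 58
  Eve: 3·2 + 5·0 + 6·2 + 9·2 + 12·1 = 48
  Bob: 3·3 + 5·1 + 6·3 + 9·0 + 12·2 = 56
Alice has the highest total.

Alice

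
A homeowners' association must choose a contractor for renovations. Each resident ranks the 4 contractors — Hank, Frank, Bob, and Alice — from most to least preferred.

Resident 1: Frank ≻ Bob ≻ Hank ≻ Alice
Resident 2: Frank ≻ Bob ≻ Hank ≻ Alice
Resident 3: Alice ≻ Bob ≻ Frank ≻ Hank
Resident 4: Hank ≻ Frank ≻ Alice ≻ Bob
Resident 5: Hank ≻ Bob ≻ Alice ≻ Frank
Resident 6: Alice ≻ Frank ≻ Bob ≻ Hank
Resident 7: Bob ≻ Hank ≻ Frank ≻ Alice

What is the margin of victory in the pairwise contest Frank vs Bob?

Ballots ranking Frank above Bob: 4.
Ballots ranking Bob above Frank: 3.
Frank wins 4–3, a margin of 1.

1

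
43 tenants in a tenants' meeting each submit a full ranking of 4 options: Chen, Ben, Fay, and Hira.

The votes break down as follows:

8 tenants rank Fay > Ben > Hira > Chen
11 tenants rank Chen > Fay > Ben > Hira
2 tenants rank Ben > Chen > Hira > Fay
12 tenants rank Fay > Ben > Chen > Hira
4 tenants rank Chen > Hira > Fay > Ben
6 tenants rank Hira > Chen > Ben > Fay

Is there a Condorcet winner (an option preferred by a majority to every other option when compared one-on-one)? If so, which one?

Head-to-head results (43 voters total):
Chen vs Ben: Ben wins 22–21.
Chen vs Fay: Chen wins 23–20.
Chen vs Hira: Chen wins 29–14.
Ben vs Fay: Fay wins 35–8.
Ben vs Hira: Ben wins 33–10.
Fay vs Hira: Fay wins 31–12.
No candidate beats all others: Chen beats Fay beats Ben beats Chen, a majority cycle.

There is no Condorcet winner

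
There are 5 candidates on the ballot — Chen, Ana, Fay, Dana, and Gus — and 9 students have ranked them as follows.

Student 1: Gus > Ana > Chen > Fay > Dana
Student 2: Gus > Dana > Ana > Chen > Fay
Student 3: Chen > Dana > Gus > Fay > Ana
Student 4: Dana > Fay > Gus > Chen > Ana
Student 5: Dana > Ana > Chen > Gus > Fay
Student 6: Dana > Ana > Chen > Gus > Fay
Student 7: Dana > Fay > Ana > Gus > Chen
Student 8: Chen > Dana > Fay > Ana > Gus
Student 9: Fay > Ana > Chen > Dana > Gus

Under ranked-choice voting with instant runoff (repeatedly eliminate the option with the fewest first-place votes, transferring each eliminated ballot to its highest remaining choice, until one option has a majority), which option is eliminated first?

Ana

Round 1: Dana 4, Chen 2, Gus 2, Fay 1, Ana 0. Ana has the fewest and is eliminated.
Round 2: Dana 4, Chen 2, Gus 2, Fay 1. Fay has the fewest and is eliminated.
Round 3: Dana 4, Chen 3, Gus 2. Gus has the fewest and is eliminated.
Round 4: Dana 5, Chen 4. Dana has a majority.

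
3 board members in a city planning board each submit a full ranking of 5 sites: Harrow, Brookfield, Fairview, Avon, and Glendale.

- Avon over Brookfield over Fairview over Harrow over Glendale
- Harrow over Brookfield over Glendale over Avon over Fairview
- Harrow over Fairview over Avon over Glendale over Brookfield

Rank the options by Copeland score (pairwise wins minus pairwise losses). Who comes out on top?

Harrow

Pairwise results:
  Harrow vs Brookfield: Harrow wins 2–1.
  Harrow vs Fairview: Harrow wins 2–1.
  Harrow vs Avon: Harrow wins 2–1.
  Harrow vs Glendale: Harrow wins 3–0.
  Brookfield vs Fairview: Brookfield wins 2–1.
  Brookfield vs Avon: Avon wins 2–1.
  Brookfield vs Glendale: Brookfield wins 2–1.
  Fairview vs Avon: Avon wins 2–1.
  Fairview vs Glendale: Fairview wins 2–1.
  Avon vs Glendale: Avon wins 2–1.
Copeland scores (wins − losses):
  Harrow: 4 − 0 = 4
  Brookfield: 2 − 2 = 0
  Fairview: 1 − 3 = -2
  Avon: 3 − 1 = 2
  Glendale: 0 − 4 = -4
Harrow has the best Copeland score.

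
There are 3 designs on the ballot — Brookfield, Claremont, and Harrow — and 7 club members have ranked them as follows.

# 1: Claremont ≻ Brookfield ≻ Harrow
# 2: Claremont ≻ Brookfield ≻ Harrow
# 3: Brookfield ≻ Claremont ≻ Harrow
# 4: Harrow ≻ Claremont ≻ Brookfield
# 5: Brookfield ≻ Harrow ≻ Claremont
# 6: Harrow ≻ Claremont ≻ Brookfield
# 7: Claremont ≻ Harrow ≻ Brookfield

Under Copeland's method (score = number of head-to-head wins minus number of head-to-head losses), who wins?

Pairwise results:
  Brookfield vs Claremont: Claremont wins 5–2.
  Brookfield vs Harrow: Brookfield wins 4–3.
  Claremont vs Harrow: Claremont wins 4–3.
Copeland scores (wins − losses):
  Brookfield: 1 − 1 = 0
  Claremont: 2 − 0 = 2
  Harrow: 0 − 2 = -2
Claremont has the best Copeland score.

Claremont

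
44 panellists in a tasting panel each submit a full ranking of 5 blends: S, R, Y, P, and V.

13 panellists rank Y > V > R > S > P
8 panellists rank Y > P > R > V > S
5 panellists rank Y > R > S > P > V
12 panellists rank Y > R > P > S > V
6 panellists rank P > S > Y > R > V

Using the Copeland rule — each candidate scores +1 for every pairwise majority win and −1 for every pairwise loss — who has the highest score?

Y

Pairwise results:
  S vs R: R wins 38–6.
  S vs Y: Y wins 38–6.
  S vs P: P wins 26–18.
  S vs V: S wins 23–21.
  R vs Y: Y wins 44–0.
  R vs P: R wins 30–14.
  R vs V: R wins 31–13.
  Y vs P: Y wins 38–6.
  Y vs V: Y wins 44–0.
  P vs V: P wins 31–13.
Copeland scores (wins − losses):
  S: 1 − 3 = -2
  R: 3 − 1 = 2
  Y: 4 − 0 = 4
  P: 2 − 2 = 0
  V: 0 − 4 = -4
Y has the best Copeland score.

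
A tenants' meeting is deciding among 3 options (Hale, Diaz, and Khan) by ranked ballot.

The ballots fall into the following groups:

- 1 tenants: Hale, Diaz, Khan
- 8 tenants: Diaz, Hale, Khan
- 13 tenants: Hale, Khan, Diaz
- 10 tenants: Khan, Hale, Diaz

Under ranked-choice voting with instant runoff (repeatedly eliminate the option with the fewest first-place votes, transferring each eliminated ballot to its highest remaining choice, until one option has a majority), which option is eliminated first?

Diaz

Round 1: Hale 14, Khan 10, Diaz 8. Diaz has the fewest and is eliminated.
Round 2: Hale 22, Khan 10. Hale has a majority.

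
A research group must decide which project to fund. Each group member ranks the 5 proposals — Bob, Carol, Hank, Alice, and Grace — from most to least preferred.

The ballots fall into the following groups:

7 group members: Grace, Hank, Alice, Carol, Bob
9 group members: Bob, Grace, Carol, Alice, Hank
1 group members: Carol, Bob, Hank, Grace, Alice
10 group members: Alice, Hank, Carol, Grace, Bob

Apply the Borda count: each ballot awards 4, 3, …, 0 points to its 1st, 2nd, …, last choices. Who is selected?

Grace

Borda scores:
  Bob: 7·0 + 9·4 + 3 + 10·0 = 39
  Carol: 7·1 + 9·2 + 4 + 10·2 = 49
  Hank: 7·3 + 9·0 + 2 + 10·3 = 53
  Alice: 7·2 + 9·1 + 0 + 10·4 = 63
  Grace: 7·4 + 9·3 + 1 + 10·1 = 66
Grace has the highest total.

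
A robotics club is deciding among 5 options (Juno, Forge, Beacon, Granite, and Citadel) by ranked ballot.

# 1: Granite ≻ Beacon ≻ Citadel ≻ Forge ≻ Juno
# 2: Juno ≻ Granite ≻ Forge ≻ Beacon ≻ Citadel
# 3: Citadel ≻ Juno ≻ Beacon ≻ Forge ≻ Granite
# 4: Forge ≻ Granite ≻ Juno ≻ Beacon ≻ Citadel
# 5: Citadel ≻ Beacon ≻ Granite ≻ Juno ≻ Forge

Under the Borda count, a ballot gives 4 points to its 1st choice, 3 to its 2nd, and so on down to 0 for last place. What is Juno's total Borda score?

Borda scores:
  Juno: 0 + 4 + 3 + 2 + 1 = 10
  Forge: 1 + 2 + 1 + 4 + 0 = 8
  Beacon: 3 + 1 + 2 + 1 + 3 = 10
  Granite: 4 + 3 + 0 + 3 + 2 = 12
  Citadel: 2 + 0 + 4 + 0 + 4 = 10

10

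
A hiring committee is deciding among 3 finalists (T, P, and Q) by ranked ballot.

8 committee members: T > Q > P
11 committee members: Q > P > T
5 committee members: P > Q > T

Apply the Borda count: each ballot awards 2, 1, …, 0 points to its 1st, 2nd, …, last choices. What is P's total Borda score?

21

Borda scores:
  T: 8·2 + 11·0 + 5·0 = 16
  P: 8·0 + 11·1 + 5·2 = 21
  Q: 8·1 + 11·2 + 5·1 = 35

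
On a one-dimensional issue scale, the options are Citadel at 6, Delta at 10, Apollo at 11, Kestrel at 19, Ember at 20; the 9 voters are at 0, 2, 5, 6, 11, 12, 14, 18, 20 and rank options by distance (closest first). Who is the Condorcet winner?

Apollo

With single-peaked preferences on a line, the Condorcet winner is the candidate closest to the median voter.
The median voter (position 11) is closest to Apollo at 11.
Check: Apollo vs Citadel — voters closer to Apollo: 5 of 9.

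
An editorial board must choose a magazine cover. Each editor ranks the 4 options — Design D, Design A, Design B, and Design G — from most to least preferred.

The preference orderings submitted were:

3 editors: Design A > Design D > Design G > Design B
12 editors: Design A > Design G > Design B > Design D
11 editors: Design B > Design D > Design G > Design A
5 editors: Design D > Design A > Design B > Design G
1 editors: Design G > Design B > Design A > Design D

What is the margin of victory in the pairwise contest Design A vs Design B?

Ballots ranking Design A above Design B: 3+12+5 = 20.
Ballots ranking Design B above Design A: 11+1 = 12.
Design A wins 20–12, a margin of 8.

8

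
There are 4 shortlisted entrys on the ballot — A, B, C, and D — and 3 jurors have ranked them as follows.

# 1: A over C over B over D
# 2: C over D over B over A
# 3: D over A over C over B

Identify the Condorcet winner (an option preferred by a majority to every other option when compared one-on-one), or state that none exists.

None — there is no Condorcet winner

Head-to-head results (3 voters total):
A vs B: A wins 2–1.
A vs C: A wins 2–1.
A vs D: D wins 2–1.
B vs C: C wins 3–0.
B vs D: D wins 2–1.
C vs D: C wins 2–1.
No candidate beats all others: A beats C beats D beats A, a majority cycle.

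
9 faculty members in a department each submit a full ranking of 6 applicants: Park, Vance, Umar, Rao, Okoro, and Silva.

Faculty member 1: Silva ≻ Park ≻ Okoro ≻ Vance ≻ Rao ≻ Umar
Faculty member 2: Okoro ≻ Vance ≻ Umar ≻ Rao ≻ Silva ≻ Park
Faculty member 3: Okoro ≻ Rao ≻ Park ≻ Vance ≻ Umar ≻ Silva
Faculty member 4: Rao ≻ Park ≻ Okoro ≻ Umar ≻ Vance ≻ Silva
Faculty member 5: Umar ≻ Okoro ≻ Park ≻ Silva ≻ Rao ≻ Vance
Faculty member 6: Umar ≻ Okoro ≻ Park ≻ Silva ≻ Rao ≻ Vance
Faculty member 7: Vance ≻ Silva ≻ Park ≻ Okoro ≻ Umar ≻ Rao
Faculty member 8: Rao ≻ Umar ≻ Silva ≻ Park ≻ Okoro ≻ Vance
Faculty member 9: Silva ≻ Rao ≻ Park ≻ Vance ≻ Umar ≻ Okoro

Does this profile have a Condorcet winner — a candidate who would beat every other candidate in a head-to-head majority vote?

Head-to-head results (9 voters total):
Park vs Vance: Park wins 7–2.
Park vs Umar: Park wins 5–4.
Park vs Rao: Rao wins 5–4.
Park vs Okoro: Park wins 5–4.
Park vs Silva: Silva wins 5–4.
Vance vs Umar: Vance wins 5–4.
Vance vs Rao: Rao wins 6–3.
Vance vs Okoro: Okoro wins 7–2.
Vance vs Silva: Silva wins 5–4.
Umar vs Rao: Rao wins 5–4.
Umar vs Okoro: Okoro wins 5–4.
Umar vs Silva: Umar wins 6–3.
Rao vs Okoro: Okoro wins 6–3.
Rao vs Silva: Silva wins 5–4.
Okoro vs Silva: Okoro wins 5–4.
No candidate beats all others: Park beats Umar beats Silva beats Park, a majority cycle.

No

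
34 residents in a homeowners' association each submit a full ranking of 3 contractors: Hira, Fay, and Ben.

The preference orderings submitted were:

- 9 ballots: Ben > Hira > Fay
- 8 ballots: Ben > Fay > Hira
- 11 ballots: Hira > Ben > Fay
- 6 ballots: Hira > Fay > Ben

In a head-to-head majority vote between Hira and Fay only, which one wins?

Ballots ranking Hira above Fay: 9+11+6 = 26.
Ballots ranking Fay above Hira: 8.
Hira wins the head-to-head, 26–8.

Hira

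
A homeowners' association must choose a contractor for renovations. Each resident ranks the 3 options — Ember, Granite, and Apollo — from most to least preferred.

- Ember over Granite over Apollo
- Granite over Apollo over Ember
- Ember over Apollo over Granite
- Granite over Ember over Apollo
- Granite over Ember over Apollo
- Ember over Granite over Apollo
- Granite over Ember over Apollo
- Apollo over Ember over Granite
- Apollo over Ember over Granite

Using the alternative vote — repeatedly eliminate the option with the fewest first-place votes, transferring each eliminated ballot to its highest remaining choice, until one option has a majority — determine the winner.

Ember

Round 1: Granite 4, Ember 3, Apollo 2. Apollo has the fewest and is eliminated.
Round 2: Ember 5, Granite 4. Ember has a majority.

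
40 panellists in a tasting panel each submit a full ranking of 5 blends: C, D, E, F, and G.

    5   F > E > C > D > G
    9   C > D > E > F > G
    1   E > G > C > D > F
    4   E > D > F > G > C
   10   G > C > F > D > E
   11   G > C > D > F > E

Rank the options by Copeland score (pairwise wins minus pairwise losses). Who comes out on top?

G

Pairwise results:
  C vs D: C wins 36–4.
  C vs E: C wins 30–10.
  C vs F: C wins 31–9.
  C vs G: G wins 26–14.
  D vs E: D wins 30–10.
  D vs F: D wins 25–15.
  D vs G: G wins 22–18.
  E vs F: F wins 26–14.
  E vs G: G wins 21–19.
  F vs G: G wins 22–18.
Copeland scores (wins − losses):
  C: 3 − 1 = 2
  D: 2 − 2 = 0
  E: 0 − 4 = -4
  F: 1 − 3 = -2
  G: 4 − 0 = 4
G has the best Copeland score.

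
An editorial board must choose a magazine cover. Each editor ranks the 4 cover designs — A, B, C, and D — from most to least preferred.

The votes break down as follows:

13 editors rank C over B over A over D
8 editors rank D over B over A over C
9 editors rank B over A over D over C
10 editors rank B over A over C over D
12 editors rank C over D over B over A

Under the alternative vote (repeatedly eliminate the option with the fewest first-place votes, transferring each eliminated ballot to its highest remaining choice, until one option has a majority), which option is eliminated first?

A

Round 1: C 25, B 19, D 8, A 0. A has the fewest and is eliminated.
Round 2: C 25, B 19, D 8. D has the fewest and is eliminated.
Round 3: B 27, C 25. B has a majority.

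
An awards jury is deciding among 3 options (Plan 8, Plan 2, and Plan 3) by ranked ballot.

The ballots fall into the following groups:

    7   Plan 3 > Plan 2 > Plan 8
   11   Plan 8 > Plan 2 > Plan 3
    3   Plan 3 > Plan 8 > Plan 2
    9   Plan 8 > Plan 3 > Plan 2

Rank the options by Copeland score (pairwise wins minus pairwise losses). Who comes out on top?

Plan 8

Pairwise results:
  Plan 8 vs Plan 2: Plan 8 wins 23–7.
  Plan 8 vs Plan 3: Plan 8 wins 20–10.
  Plan 2 vs Plan 3: Plan 3 wins 19–11.
Copeland scores (wins − losses):
  Plan 8: 2 − 0 = 2
  Plan 2: 0 − 2 = -2
  Plan 3: 1 − 1 = 0
Plan 8 has the best Copeland score.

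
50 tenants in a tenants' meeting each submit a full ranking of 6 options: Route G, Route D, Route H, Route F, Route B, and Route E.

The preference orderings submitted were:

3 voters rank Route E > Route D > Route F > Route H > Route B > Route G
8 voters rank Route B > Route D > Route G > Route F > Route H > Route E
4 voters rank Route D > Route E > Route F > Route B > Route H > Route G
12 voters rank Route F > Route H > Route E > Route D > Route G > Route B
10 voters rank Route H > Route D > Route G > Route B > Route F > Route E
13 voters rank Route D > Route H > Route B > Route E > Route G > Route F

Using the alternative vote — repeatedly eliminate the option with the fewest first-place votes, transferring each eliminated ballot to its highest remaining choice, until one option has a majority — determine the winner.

Round 1: Route D 17, Route F 12, Route H 10, Route B 8, Route E 3, Route G 0. Route G has the fewest and is eliminated.
Round 2: Route D 17, Route F 12, Route H 10, Route B 8, Route E 3. Route E has the fewest and is eliminated.
Round 3: Route D 20, Route F 12, Route H 10, Route B 8. Route B has the fewest and is eliminated.
Round 4: Route D 28, Route F 12, Route H 10. Route D has a majority.

Route D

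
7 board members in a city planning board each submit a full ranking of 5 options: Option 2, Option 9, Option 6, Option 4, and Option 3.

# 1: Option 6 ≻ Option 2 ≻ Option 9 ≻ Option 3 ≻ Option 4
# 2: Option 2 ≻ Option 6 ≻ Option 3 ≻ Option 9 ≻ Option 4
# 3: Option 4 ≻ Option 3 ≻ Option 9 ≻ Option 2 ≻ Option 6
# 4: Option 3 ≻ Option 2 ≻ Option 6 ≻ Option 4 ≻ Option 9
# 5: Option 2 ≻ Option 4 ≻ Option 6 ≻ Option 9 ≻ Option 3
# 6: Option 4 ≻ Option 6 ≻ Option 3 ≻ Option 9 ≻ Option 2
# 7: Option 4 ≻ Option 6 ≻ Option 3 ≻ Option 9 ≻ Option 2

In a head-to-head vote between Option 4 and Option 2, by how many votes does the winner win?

1

Ballots ranking Option 4 above Option 2: 3.
Ballots ranking Option 2 above Option 4: 4.
Option 2 wins 4–3, a margin of 1.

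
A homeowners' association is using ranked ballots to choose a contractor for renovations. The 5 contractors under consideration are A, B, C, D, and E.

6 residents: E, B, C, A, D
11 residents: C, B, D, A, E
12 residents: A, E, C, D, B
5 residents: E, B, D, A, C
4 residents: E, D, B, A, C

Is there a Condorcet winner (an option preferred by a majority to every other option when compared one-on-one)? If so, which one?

Head-to-head results (38 voters total):
A vs B: B wins 26–12.
A vs C: A wins 21–17.
A vs D: D wins 20–18.
A vs E: A wins 23–15.
B vs C: C wins 23–15.
B vs D: B wins 22–16.
B vs E: E wins 27–11.
C vs D: C wins 29–9.
C vs E: E wins 27–11.
D vs E: E wins 27–11.
No candidate beats all others: A beats C beats B beats A, a majority cycle.

There is no Condorcet winner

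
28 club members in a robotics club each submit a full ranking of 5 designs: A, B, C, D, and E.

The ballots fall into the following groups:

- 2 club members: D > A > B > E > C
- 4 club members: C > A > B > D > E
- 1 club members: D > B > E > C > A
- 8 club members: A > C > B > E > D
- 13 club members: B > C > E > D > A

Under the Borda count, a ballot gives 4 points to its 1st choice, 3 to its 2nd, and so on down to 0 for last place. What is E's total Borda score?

Borda scores:
  A: 2·3 + 4·3 + 0 + 8·4 + 13·0 = 50
  B: 2·2 + 4·2 + 3 + 8·2 + 13·4 = 83
  C: 2·0 + 4·4 + 1 + 8·3 + 13·3 = 80
  D: 2·4 + 4·1 + 4 + 8·0 + 13·1 = 29
  E: 2·1 + 4·0 + 2 + 8·1 + 13·2 = 38

38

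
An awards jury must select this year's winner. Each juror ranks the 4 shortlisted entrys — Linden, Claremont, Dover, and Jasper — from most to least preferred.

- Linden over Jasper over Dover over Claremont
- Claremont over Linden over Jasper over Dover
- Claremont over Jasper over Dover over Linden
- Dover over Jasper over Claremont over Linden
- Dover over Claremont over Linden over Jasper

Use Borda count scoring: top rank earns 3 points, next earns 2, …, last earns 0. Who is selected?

Claremont

Borda scores:
  Linden: 3 + 2 + 0 + 0 + 1 = 6
  Claremont: 0 + 3 + 3 + 1 + 2 = 9
  Dover: 1 + 0 + 1 + 3 + 3 = 8
  Jasper: 2 + 1 + 2 + 2 + 0 = 7
Claremont has the highest total.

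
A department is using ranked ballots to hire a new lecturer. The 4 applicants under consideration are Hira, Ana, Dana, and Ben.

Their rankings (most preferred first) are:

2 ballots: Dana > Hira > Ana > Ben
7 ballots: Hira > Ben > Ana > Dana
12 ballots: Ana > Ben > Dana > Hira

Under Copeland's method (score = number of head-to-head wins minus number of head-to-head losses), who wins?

Pairwise results:
  Hira vs Ana: Ana wins 12–9.
  Hira vs Dana: Dana wins 14–7.
  Hira vs Ben: Ben wins 12–9.
  Ana vs Dana: Ana wins 19–2.
  Ana vs Ben: Ana wins 14–7.
  Dana vs Ben: Ben wins 19–2.
Copeland scores (wins − losses):
  Hira: 0 − 3 = -3
  Ana: 3 − 0 = 3
  Dana: 1 − 2 = -1
  Ben: 2 − 1 = 1
Ana has the best Copeland score.

Ana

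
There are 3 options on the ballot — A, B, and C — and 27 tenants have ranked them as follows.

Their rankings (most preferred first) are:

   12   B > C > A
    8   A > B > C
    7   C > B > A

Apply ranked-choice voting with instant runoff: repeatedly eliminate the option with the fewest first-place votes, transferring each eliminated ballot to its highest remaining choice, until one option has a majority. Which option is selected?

B

Round 1: B 12, A 8, C 7. C has the fewest and is eliminated.
Round 2: B 19, A 8. B has a majority.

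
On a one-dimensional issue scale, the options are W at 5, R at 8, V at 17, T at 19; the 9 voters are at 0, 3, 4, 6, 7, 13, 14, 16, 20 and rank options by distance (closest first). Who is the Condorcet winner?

R

With single-peaked preferences on a line, the Condorcet winner is the candidate closest to the median voter.
The median voter (position 7) is closest to R at 8.
Check: R vs V — voters closer to R: 5 of 9.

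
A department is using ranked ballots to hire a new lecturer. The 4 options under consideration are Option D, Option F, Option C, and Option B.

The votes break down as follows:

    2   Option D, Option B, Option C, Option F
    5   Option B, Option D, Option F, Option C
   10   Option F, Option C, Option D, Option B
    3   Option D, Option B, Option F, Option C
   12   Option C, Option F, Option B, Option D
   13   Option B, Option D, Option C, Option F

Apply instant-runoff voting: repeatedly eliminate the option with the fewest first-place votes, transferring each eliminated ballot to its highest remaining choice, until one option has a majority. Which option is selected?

Round 1: Option B 18, Option C 12, Option F 10, Option D 5. Option D has the fewest and is eliminated.
Round 2: Option B 23, Option C 12, Option F 10. Option B has a majority.

Option B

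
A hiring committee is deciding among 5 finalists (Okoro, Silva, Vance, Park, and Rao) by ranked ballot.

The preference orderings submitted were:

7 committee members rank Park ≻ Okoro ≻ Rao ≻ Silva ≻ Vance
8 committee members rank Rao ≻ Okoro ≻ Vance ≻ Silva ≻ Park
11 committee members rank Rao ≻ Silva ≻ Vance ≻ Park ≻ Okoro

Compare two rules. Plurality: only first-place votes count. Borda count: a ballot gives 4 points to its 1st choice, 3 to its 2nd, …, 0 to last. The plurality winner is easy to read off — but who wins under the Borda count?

Plurality first-place counts: Okoro 0, Silva 0, Vance 0, Park 7, Rao 19 → Rao.
Borda totals: Okoro 45, Silva 48, Vance 38, Park 39, Rao 90 → Rao.

Rao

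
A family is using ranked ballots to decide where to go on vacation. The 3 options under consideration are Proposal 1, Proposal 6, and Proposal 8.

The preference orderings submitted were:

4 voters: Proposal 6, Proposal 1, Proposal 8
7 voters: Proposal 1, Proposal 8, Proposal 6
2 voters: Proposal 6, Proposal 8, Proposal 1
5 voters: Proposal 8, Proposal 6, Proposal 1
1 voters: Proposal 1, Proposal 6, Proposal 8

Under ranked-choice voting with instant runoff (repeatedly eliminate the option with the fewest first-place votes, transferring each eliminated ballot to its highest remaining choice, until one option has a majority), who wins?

Round 1: Proposal 1 8, Proposal 6 6, Proposal 8 5. Proposal 8 has the fewest and is eliminated.
Round 2: Proposal 6 11, Proposal 1 8. Proposal 6 has a majority.

Proposal 6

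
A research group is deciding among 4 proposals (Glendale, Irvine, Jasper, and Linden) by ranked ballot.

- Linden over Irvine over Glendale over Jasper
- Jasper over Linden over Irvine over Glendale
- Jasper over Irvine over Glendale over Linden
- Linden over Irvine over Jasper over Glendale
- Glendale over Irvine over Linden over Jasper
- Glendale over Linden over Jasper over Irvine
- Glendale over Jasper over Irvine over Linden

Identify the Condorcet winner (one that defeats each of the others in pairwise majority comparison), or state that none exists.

No Condorcet winner

Head-to-head results (7 voters total):
Glendale vs Irvine: Irvine wins 4–3.
Glendale vs Jasper: Glendale wins 4–3.
Glendale vs Linden: Glendale wins 4–3.
Irvine vs Jasper: Jasper wins 4–3.
Irvine vs Linden: Linden wins 4–3.
Jasper vs Linden: Linden wins 4–3.
No candidate beats all others: Glendale beats Jasper beats Irvine beats Glendale, a majority cycle.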